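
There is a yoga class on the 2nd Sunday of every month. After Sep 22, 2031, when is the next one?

Sep 2031 starts on a Monday; its first Sunday is the 7th, so the 2nd Sunday is the 14th — Sep 14, 2031.
That is not after Sep 22, 2031, so look at Oct 2031.
Oct 2031 starts on a Wednesday; its first Sunday is the 5th, so the 2nd Sunday is the 12th — Oct 12, 2031.

Oct 12, 2031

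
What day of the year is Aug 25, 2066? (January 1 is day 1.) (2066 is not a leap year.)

237

Days in months before Aug: 31 + 28 + 31 + 30 + 31 + 30 + 31 = 212.
Plus 25 days into Aug → day 237.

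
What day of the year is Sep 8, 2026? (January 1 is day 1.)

Days in months before Sep: 31 + 28 + 31 + 30 + 31 + 30 + 31 + 31 = 243.
Plus 8 days into Sep → day 251.

251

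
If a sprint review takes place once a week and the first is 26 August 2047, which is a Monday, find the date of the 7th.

The 7th occurrence is 6 intervals after the first: 6 × 7 = 42 days after 26 August 2047.
August has 31 days — 5 days to the end of August leaves 37.
September has 30 days (7 left).
7 days into October → 7 October 2047.

7 October 2047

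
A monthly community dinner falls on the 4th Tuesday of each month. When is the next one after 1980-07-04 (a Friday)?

July 1980 starts on a Tuesday; its first Tuesday is the 1st, so the 4th Tuesday is the 22nd — 1980-07-22.
1980-07-22 is after 1980-07-04, so that is the next one.

1980-07-22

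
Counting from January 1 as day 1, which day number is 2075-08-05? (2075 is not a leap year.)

Days in months before August: 31 + 28 + 31 + 30 + 31 + 30 + 31 = 212.
Plus 5 days into August → day 217.

217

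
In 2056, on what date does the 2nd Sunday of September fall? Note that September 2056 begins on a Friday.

September 2056 begins on a Friday, so the first Sunday is September 3 (2 days later).
The 2nd Sunday is 1 weeks later: 3 + 7 = 10.

September 10, 2056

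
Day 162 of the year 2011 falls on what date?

Jun 11, 2011

Jan has 31 days (162 − 31 = 131 remain).
Feb has 28 days (131 − 28 = 103 remain).
Mar has 31 days (103 − 31 = 72 remain).
Apr has 30 days (72 − 30 = 42 remain).
May has 31 days (42 − 31 = 11 remain).
11 into Jun → Jun 11.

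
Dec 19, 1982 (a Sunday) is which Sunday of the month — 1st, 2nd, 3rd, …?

3rd

Day 19 falls in week ⌈19/7⌉ of the month.
Days 1–7 hold the 1st Sunday, 8–14 the 2nd, 15–21 the 3rd, 22–28 the 4th, 29–31 the 5th.
19 is in the range for the 3rd.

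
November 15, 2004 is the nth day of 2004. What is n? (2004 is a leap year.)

320

Days in months before November: 31 + 29 + 31 + 30 + 31 + 30 + 31 + 31 + 30 + 31 = 305.
Plus 15 days into November → day 320.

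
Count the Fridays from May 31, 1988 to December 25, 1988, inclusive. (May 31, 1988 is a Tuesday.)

30

May 31, 1988 is a Tuesday; the first Friday on or after it is June 3, 1988 (3 days later).
From June 3, 1988 to December 25, 1988: 27 + 31 + 31 + 30 + 31 + 30 + 25 = 205 days (rest of June, July, August, September, October, November, December).
205 ÷ 7 = 29 full weeks with remainder 2, so 29 more Fridays after the first → 30.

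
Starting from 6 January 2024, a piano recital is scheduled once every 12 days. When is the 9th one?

The 9th occurrence is 8 intervals after the first: 8 × 12 = 96 days after 6 January 2024.
January has 31 days — 25 days to the end of January leaves 71.
February has 29 days (42 left).
March has 31 days (11 left).
11 days into April → 11 April 2024.

11 April 2024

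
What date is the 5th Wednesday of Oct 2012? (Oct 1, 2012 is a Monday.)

Oct 31, 2012

Oct 2012 begins on a Monday, so the first Wednesday is Oct 3 (2 days later).
The 5th Wednesday is 4 weeks later: 3 + 28 = 31.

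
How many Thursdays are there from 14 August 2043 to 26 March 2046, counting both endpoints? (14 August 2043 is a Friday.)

136

14 August 2043 is a Friday; the first Thursday on or after it is 20 August 2043 (6 days later).
From 20 August 2043 to 26 March 2046: 133 + 366 + 365 + 85 = 949 days (rest of 2043, 2044, 2045, to 26 March 2046 in 2046).
949 ÷ 7 = 135 full weeks with remainder 4, so 135 more Thursdays after the first → 136.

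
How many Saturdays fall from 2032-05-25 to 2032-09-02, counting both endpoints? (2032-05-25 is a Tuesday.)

2032-05-25 is a Tuesday; the first Saturday on or after it is 2032-05-29 (4 days later).
From 2032-05-29 to 2032-09-02: 2 + 30 + 31 + 31 + 2 = 96 days (rest of May, June, July, August, September).
96 ÷ 7 = 13 full weeks with remainder 5, so 13 more Saturdays after the first → 14.

14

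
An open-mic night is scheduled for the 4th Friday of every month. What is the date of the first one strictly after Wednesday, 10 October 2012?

26 October 2012

October 2012 starts on a Monday; its first Friday is the 5th, so the 4th Friday is the 26th — 26 October 2012.
26 October 2012 is after 10 October 2012, so that is the next one.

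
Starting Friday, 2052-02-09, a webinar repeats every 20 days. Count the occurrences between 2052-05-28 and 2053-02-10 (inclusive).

Occurrences land 20·i days after 2052-02-09 for i = 0, 1, 2, …
2052-05-28 is 109 days after the start; 109 ÷ 20 = 5 remainder 9; since the remainder is 9, round up to i = 6. First occurrence in the window: #7 on 2052-06-08 (6×20 = 120 days in).
2053-02-10 is 367 days after the start; 367 ÷ 20 = 18 remainder 7. Last occurrence in the window: #19 on 2053-02-03.
Occurrences #7 through #19: 13 in total.

13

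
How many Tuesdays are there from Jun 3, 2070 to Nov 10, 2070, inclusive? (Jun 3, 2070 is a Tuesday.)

23

Jun 3, 2070 is a Tuesday; the first Tuesday on or after it is Jun 3, 2070.
From Jun 3, 2070 to Nov 10, 2070: 27 + 31 + 31 + 30 + 31 + 10 = 160 days (rest of Jun, Jul, Aug, Sep, Oct, Nov).
160 ÷ 7 = 22 full weeks with remainder 6, so 22 more Tuesdays after the first → 23.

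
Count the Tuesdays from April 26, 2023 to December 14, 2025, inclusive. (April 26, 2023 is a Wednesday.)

137

April 26, 2023 is a Wednesday; the first Tuesday on or after it is May 2, 2023 (6 days later).
From May 2, 2023 to December 14, 2025: 243 + 366 + 348 = 957 days (rest of 2023, 2024, to December 14, 2025 in 2025).
957 ÷ 7 = 136 full weeks with remainder 5, so 136 more Tuesdays after the first → 137.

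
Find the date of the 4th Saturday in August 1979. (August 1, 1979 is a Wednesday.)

August 25, 1979

August 1979 begins on a Wednesday, so the first Saturday is August 4 (3 days later).
The 4th Saturday is 3 weeks later: 4 + 21 = 25.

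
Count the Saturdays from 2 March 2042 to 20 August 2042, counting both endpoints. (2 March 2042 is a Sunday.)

24

2 March 2042 is a Sunday; the first Saturday on or after it is 8 March 2042 (6 days later).
From 8 March 2042 to 20 August 2042: 23 + 30 + 31 + 30 + 31 + 20 = 165 days (rest of March, April, May, June, July, August).
165 ÷ 7 = 23 full weeks with remainder 4, so 23 more Saturdays after the first → 24.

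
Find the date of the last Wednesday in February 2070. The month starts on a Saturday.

February 2070 begins on a Saturday, so the first Wednesday is February 5 (4 days later).
February 2070 has 28 days. Adding weeks: 5, 12, 19, 26 — the last one ≤ 28 is the 26th.

2070-02-26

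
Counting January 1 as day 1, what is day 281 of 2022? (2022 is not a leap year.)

2022-10-08

January has 31 days (281 − 31 = 250 remain).
February has 28 days (250 − 28 = 222 remain).
March has 31 days (222 − 31 = 191 remain).
April has 30 days (191 − 30 = 161 remain).
May has 31 days (161 − 31 = 130 remain).
June has 30 days (130 − 30 = 100 remain).
July has 31 days (100 − 31 = 69 remain).
August has 31 days (69 − 31 = 38 remain).
September has 30 days (38 − 30 = 8 remain).
8 into October → October 8.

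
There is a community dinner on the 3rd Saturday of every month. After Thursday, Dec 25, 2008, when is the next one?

Jan 17, 2009

Dec 2008 starts on a Monday; its first Saturday is the 6th, so the 3rd Saturday is the 20th — Dec 20, 2008.
That is not after Dec 25, 2008, so look at Jan 2009.
Jan 2009 starts on a Thursday; its first Saturday is the 3rd, so the 3rd Saturday is the 17th — Jan 17, 2009.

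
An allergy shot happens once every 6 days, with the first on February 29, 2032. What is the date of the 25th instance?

July 22, 2032

The 25th occurrence is 24 intervals after the first: 24 × 6 = 144 days after February 29, 2032.
February has 29 days — 0 days to the end of February leaves 144.
March has 31 days (113 left).
April has 30 days (83 left).
May has 31 days (52 left).
June has 30 days (22 left).
22 days into July → July 22, 2032.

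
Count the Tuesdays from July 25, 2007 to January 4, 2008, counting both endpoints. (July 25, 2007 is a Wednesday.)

23

July 25, 2007 is a Wednesday; the first Tuesday on or after it is July 31, 2007 (6 days later).
From July 31, 2007 to January 4, 2008: 0 + 31 + 30 + 31 + 30 + 31 + 4 = 157 days (rest of July, August, September, October, November, December, January).
157 ÷ 7 = 22 full weeks with remainder 3, so 22 more Tuesdays after the first → 23.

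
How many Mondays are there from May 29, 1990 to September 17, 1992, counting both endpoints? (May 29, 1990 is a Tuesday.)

May 29, 1990 is a Tuesday; the first Monday on or after it is June 4, 1990 (6 days later).
From June 4, 1990 to September 17, 1992: 210 + 365 + 261 = 836 days (rest of 1990, 1991, to September 17, 1992 in 1992).
836 ÷ 7 = 119 full weeks with remainder 3, so 119 more Mondays after the first → 120.

120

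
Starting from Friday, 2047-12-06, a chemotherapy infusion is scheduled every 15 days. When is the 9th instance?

The 9th occurrence is 8 intervals after the first: 8 × 15 = 120 days after 2047-12-06.
December has 31 days — 25 days to the end of December leaves 95.
January has 31 days (64 left).
February has 29 days (35 left).
March has 31 days (4 left).
4 days into April → 2048-04-04.

2048-04-04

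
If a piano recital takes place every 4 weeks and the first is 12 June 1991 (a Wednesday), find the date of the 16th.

5 August 1992

The 16th occurrence is 15 intervals after the first: 15 × 28 = 420 days after 12 June 1991.
June has 30 days — 18 days to the end of June leaves 402.
From end of June to end of 1991 is 184 days (218 left).
January has 31 days (187 left).
February has 29 days (158 left).
March has 31 days (127 left).
April has 30 days (97 left).
May has 31 days (66 left).
June has 30 days (36 left).
July has 31 days (5 left).
5 days into August → 5 August 1992.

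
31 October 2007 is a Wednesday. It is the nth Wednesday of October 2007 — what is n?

Day 31 falls in week ⌈31/7⌉ of the month.
Days 1–7 hold the 1st Wednesday, 8–14 the 2nd, 15–21 the 3rd, 22–28 the 4th, 29–31 the 5th.
31 is in the range for the 5th.

5th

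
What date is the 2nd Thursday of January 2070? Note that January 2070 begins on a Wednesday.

January 9, 2070

January 2070 begins on a Wednesday, so the first Thursday is January 2 (1 day later).
The 2nd Thursday is 1 weeks later: 2 + 7 = 9.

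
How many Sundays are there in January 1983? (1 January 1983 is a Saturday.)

1 January 1983 is a Saturday; the first Sunday on or after it is 2 January 1983 (1 day later).
From 2 January 1983 to 31 January 1983 is 31 − 2 = 29 days.
29 ÷ 7 = 4 full weeks with remainder 1, so 4 more Sundays after the first → 5.

5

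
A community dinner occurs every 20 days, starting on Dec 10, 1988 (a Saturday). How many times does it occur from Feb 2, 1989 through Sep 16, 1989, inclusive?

12

Occurrences land 20·i days after Dec 10, 1988 for i = 0, 1, 2, …
Feb 2, 1989 is 54 days after the start; 54 ÷ 20 = 2 remainder 14; since the remainder is 14, round up to i = 3. First occurrence in the window: #4 on Feb 8, 1989 (3×20 = 60 days in).
Sep 16, 1989 is 280 days after the start; 280 ÷ 20 = 14 remainder 0. Last occurrence in the window: #15 on Sep 16, 1989.
Occurrences #4 through #15: 12 in total.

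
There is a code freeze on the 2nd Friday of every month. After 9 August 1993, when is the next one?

13 August 1993

August 1993 starts on a Sunday; its first Friday is the 6th, so the 2nd Friday is the 13th — 13 August 1993.
13 August 1993 is after 9 August 1993, so that is the next one.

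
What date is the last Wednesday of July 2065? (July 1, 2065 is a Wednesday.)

July 2065 begins on a Wednesday, so the first Wednesday is July 1.
July 2065 has 31 days. Adding weeks: 1, 8, 15, 22, 29 — the last one ≤ 31 is the 29th.

29 July 2065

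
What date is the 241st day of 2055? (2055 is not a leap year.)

2055-08-29

January has 31 days (241 − 31 = 210 remain).
February has 28 days (210 − 28 = 182 remain).
March has 31 days (182 − 31 = 151 remain).
April has 30 days (151 − 30 = 121 remain).
May has 31 days (121 − 31 = 90 remain).
June has 30 days (90 − 30 = 60 remain).
July has 31 days (60 − 31 = 29 remain).
29 into August → August 29.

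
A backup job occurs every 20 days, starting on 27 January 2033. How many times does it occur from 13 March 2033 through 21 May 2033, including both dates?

3

Occurrences land 20·i days after 27 January 2033 for i = 0, 1, 2, …
13 March 2033 is 45 days after the start; 45 ÷ 20 = 2 remainder 5; since the remainder is 5, round up to i = 3. First occurrence in the window: #4 on 28 March 2033 (3×20 = 60 days in).
21 May 2033 is 114 days after the start; 114 ÷ 20 = 5 remainder 14. Last occurrence in the window: #6 on 7 May 2033.
Occurrences #4 through #6: 3 in total.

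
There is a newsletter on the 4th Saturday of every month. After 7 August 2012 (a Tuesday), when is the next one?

August 2012 starts on a Wednesday; its first Saturday is the 4th, so the 4th Saturday is the 25th — 25 August 2012.
25 August 2012 is after 7 August 2012, so that is the next one.

25 August 2012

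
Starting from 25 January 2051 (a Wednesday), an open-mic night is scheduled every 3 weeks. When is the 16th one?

6 December 2051

The 16th occurrence is 15 intervals after the first: 15 × 21 = 315 days after 25 January 2051.
January has 31 days — 6 days to the end of January leaves 309.
February has 28 days (281 left).
March has 31 days (250 left).
April has 30 days (220 left).
May has 31 days (189 left).
June has 30 days (159 left).
July has 31 days (128 left).
August has 31 days (97 left).
September has 30 days (67 left).
October has 31 days (36 left).
November has 30 days (6 left).
6 days into December → 6 December 2051.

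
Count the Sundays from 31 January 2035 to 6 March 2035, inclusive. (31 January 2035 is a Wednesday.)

31 January 2035 is a Wednesday; the first Sunday on or after it is 4 February 2035 (4 days later).
From 4 February 2035 to 6 March 2035: 24 + 6 = 30 days (rest of February, March).
30 ÷ 7 = 4 full weeks with remainder 2, so 4 more Sundays after the first → 5.

5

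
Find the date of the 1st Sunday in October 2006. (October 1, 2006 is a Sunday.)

October 2006 begins on a Sunday, so the first Sunday is October 1.

1 October 2006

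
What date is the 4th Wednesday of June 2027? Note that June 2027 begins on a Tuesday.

2027-06-23

June 2027 begins on a Tuesday, so the first Wednesday is June 2 (1 day later).
The 4th Wednesday is 3 weeks later: 2 + 21 = 23.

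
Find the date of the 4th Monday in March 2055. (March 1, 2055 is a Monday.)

March 2055 begins on a Monday, so the first Monday is March 1.
The 4th Monday is 3 weeks later: 1 + 21 = 22.

2055-03-22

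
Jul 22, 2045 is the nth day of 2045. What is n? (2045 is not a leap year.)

203

Days in months before Jul: 31 + 28 + 31 + 30 + 31 + 30 = 181.
Plus 22 days into Jul → day 203.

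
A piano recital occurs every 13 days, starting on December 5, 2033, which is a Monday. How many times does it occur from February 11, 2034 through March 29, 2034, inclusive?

3

Occurrences land 13·i days after December 5, 2033 for i = 0, 1, 2, …
February 11, 2034 is 68 days after the start; 68 ÷ 13 = 5 remainder 3; since the remainder is 3, round up to i = 6. First occurrence in the window: #7 on February 21, 2034 (6×13 = 78 days in).
March 29, 2034 is 114 days after the start; 114 ÷ 13 = 8 remainder 10. Last occurrence in the window: #9 on March 19, 2034.
Occurrences #7 through #9: 3 in total.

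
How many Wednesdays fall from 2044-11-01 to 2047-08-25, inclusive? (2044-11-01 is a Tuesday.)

147

2044-11-01 is a Tuesday; the first Wednesday on or after it is 2044-11-02 (1 day later).
From 2044-11-02 to 2047-08-25: 59 + 365 + 365 + 237 = 1026 days (rest of 2044, 2045, 2046, to 2047-08-25 in 2047).
1026 ÷ 7 = 146 full weeks with remainder 4, so 146 more Wednesdays after the first → 147.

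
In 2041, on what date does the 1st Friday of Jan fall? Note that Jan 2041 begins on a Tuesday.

Jan 4, 2041

Jan 2041 begins on a Tuesday, so the first Friday is Jan 4 (3 days later).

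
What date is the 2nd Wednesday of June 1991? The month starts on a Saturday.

June 1991 begins on a Saturday, so the first Wednesday is June 5 (4 days later).
The 2nd Wednesday is 1 weeks later: 5 + 7 = 12.

June 12, 1991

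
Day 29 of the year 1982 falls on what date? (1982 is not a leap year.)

January 29, 1982

29 into January → January 29.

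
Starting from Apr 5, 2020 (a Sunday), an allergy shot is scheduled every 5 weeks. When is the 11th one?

Mar 21, 2021

The 11th occurrence is 10 intervals after the first: 10 × 35 = 350 days after Apr 5, 2020.
Apr has 30 days — 25 days to the end of Apr leaves 325.
May has 31 days (294 left).
Jun has 30 days (264 left).
Jul has 31 days (233 left).
Aug has 31 days (202 left).
Sep has 30 days (172 left).
Oct has 31 days (141 left).
Nov has 30 days (111 left).
Dec has 31 days (80 left).
Jan has 31 days (49 left).
Feb has 28 days (21 left).
21 days into Mar → Mar 21, 2021.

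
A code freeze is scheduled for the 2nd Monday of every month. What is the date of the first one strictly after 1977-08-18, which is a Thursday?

August 1977 starts on a Monday; its first Monday is the 1st, so the 2nd Monday is the 8th — 1977-08-08.
That is not after 1977-08-18, so look at September 1977.
September 1977 starts on a Thursday; its first Monday is the 5th, so the 2nd Monday is the 12th — 1977-09-12.

1977-09-12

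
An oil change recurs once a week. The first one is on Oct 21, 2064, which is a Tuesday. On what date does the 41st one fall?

Jul 28, 2065

The 41st occurrence is 40 intervals after the first: 40 × 7 = 280 days after Oct 21, 2064.
Oct has 31 days — 10 days to the end of Oct leaves 270.
Nov has 30 days (240 left).
Dec has 31 days (209 left).
Jan has 31 days (178 left).
Feb has 28 days (150 left).
Mar has 31 days (119 left).
Apr has 30 days (89 left).
May has 31 days (58 left).
Jun has 30 days (28 left).
28 days into Jul → Jul 28, 2065.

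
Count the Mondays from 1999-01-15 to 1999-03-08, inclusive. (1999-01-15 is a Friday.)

8

1999-01-15 is a Friday; the first Monday on or after it is 1999-01-18 (3 days later).
From 1999-01-18 to 1999-03-08: 13 + 28 + 8 = 49 days (rest of January, February, March).
49 ÷ 7 = 7 full weeks with remainder 0, so 7 more Mondays after the first → 8.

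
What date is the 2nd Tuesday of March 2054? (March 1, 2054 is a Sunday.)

March 2054 begins on a Sunday, so the first Tuesday is March 3 (2 days later).
The 2nd Tuesday is 1 weeks later: 3 + 7 = 10.

March 10, 2054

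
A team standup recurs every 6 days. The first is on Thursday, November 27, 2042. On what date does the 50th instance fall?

The 50th occurrence is 49 intervals after the first: 49 × 6 = 294 days after November 27, 2042.
November has 30 days — 3 days to the end of November leaves 291.
December has 31 days (260 left).
January has 31 days (229 left).
February has 28 days (201 left).
March has 31 days (170 left).
April has 30 days (140 left).
May has 31 days (109 left).
June has 30 days (79 left).
July has 31 days (48 left).
August has 31 days (17 left).
17 days into September → September 17, 2043.

September 17, 2043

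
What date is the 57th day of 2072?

2072-02-26

January has 31 days (57 − 31 = 26 remain).
26 into February → February 26.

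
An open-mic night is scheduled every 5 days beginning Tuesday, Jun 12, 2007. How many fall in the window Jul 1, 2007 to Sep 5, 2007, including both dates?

Occurrences land 5·i days after Jun 12, 2007 for i = 0, 1, 2, …
Jul 1, 2007 is 19 days after the start; 19 ÷ 5 = 3 remainder 4; since the remainder is 4, round up to i = 4. First occurrence in the window: #5 on Jul 2, 2007 (4×5 = 20 days in).
Sep 5, 2007 is 85 days after the start; 85 ÷ 5 = 17 remainder 0. Last occurrence in the window: #18 on Sep 5, 2007.
Occurrences #5 through #18: 14 in total.

14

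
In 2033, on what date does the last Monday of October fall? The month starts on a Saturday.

October 2033 begins on a Saturday, so the first Monday is October 3 (2 days later).
October 2033 has 31 days. Adding weeks: 3, 10, 17, 24, 31 — the last one ≤ 31 is the 31st.

2033-10-31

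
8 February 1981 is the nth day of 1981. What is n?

39

Days in months before February: 31 = 31.
Plus 8 days into February → day 39.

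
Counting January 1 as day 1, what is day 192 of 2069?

July 11, 2069

January has 31 days (192 − 31 = 161 remain).
February has 28 days (161 − 28 = 133 remain).
March has 31 days (133 − 31 = 102 remain).
April has 30 days (102 − 30 = 72 remain).
May has 31 days (72 − 31 = 41 remain).
June has 30 days (41 − 30 = 11 remain).
11 into July → July 11.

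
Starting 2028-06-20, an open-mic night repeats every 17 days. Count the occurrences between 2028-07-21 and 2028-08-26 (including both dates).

2

Occurrences land 17·i days after 2028-06-20 for i = 0, 1, 2, …
2028-07-21 is 31 days after the start; 31 ÷ 17 = 1 remainder 14; since the remainder is 14, round up to i = 2. First occurrence in the window: #3 on 2028-07-24 (2×17 = 34 days in).
2028-08-26 is 67 days after the start; 67 ÷ 17 = 3 remainder 16. Last occurrence in the window: #4 on 2028-08-10.
Occurrences #3 through #4: 2 in total.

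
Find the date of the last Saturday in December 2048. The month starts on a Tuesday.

2048-12-26

December 2048 begins on a Tuesday, so the first Saturday is December 5 (4 days later).
December 2048 has 31 days. Adding weeks: 5, 12, 19, 26 — the last one ≤ 31 is the 26th.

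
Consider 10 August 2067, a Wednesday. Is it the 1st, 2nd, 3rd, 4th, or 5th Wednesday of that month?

2nd

Day 10 falls in week ⌈10/7⌉ of the month.
Days 1–7 hold the 1st Wednesday, 8–14 the 2nd, 15–21 the 3rd, 22–28 the 4th, 29–31 the 5th.
10 is in the range for the 2nd.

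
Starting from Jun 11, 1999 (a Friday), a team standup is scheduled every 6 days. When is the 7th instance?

The 7th occurrence is 6 intervals after the first: 6 × 6 = 36 days after Jun 11, 1999.
Jun has 30 days — 19 days to the end of Jun leaves 17.
17 days into Jul → Jul 17, 1999.

Jul 17, 1999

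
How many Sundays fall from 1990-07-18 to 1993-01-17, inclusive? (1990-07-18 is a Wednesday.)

131

1990-07-18 is a Wednesday; the first Sunday on or after it is 1990-07-22 (4 days later).
From 1990-07-22 to 1993-01-17: 162 + 365 + 366 + 17 = 910 days (rest of 1990, 1991, 1992, to 1993-01-17 in 1993).
910 ÷ 7 = 130 full weeks with remainder 0, so 130 more Sundays after the first → 131.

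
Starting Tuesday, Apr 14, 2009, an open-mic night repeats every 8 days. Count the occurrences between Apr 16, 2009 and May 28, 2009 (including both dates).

5

Occurrences land 8·i days after Apr 14, 2009 for i = 0, 1, 2, …
Apr 16, 2009 is 2 days after the start; 2 ÷ 8 = 0 remainder 2; since the remainder is 2, round up to i = 1. First occurrence in the window: #2 on Apr 22, 2009 (1×8 = 8 days in).
May 28, 2009 is 44 days after the start; 44 ÷ 8 = 5 remainder 4. Last occurrence in the window: #6 on May 24, 2009.
Occurrences #2 through #6: 5 in total.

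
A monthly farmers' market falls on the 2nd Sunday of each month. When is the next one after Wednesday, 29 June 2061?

June 2061 starts on a Wednesday; its first Sunday is the 5th, so the 2nd Sunday is the 12th — 12 June 2061.
That is not after 29 June 2061, so look at July 2061.
July 2061 starts on a Friday; its first Sunday is the 3rd, so the 2nd Sunday is the 10th — 10 July 2061.

10 July 2061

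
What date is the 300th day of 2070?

January has 31 days (300 − 31 = 269 remain).
February has 28 days (269 − 28 = 241 remain).
March has 31 days (241 − 31 = 210 remain).
April has 30 days (210 − 30 = 180 remain).
May has 31 days (180 − 31 = 149 remain).
June has 30 days (149 − 30 = 119 remain).
July has 31 days (119 − 31 = 88 remain).
August has 31 days (88 − 31 = 57 remain).
September has 30 days (57 − 30 = 27 remain).
27 into October → October 27.

27 October 2070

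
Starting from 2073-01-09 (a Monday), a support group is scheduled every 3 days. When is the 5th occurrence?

The 5th occurrence is 4 intervals after the first: 4 × 3 = 12 days after 2073-01-09.
12 days later is 2073-01-21.

2073-01-21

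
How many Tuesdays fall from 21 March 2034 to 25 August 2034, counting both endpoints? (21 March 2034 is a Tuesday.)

21 March 2034 is a Tuesday; the first Tuesday on or after it is 21 March 2034.
From 21 March 2034 to 25 August 2034: 10 + 30 + 31 + 30 + 31 + 25 = 157 days (rest of March, April, May, June, July, August).
157 ÷ 7 = 22 full weeks with remainder 3, so 22 more Tuesdays after the first → 23.

23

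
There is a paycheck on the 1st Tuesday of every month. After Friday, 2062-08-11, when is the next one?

August 2062 starts on a Tuesday, so its 1st Tuesday is 2062-08-01.
That is not after 2062-08-11, so look at September 2062.
September 2062 starts on a Friday, so its 1st Tuesday is 2062-09-05 (4 days in).

2062-09-05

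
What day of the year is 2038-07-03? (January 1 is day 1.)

Days in months before July: 31 + 28 + 31 + 30 + 31 + 30 = 181.
Plus 3 days into July → day 184.

184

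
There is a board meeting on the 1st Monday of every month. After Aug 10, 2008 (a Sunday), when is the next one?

Sep 1, 2008

Aug 2008 starts on a Friday, so its 1st Monday is Aug 4, 2008 (3 days in).
That is not after Aug 10, 2008, so look at Sep 2008.
Sep 2008 starts on a Monday, so its 1st Monday is Sep 1, 2008.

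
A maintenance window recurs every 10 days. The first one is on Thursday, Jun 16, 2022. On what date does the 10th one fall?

The 10th occurrence is 9 intervals after the first: 9 × 10 = 90 days after Jun 16, 2022.
Jun has 30 days — 14 days to the end of Jun leaves 76.
Jul has 31 days (45 left).
Aug has 31 days (14 left).
14 days into Sep → Sep 14, 2022.

Sep 14, 2022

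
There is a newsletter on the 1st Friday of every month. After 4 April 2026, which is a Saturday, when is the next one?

1 May 2026

April 2026 starts on a Wednesday, so its 1st Friday is 3 April 2026 (2 days in).
That is not after 4 April 2026, so look at May 2026.
May 2026 starts on a Friday, so its 1st Friday is 1 May 2026.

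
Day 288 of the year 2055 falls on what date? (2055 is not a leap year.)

October 15, 2055

January has 31 days (288 − 31 = 257 remain).
February has 28 days (257 − 28 = 229 remain).
March has 31 days (229 − 31 = 198 remain).
April has 30 days (198 − 30 = 168 remain).
May has 31 days (168 − 31 = 137 remain).
June has 30 days (137 − 30 = 107 remain).
July has 31 days (107 − 31 = 76 remain).
August has 31 days (76 − 31 = 45 remain).
September has 30 days (45 − 30 = 15 remain).
15 into October → October 15.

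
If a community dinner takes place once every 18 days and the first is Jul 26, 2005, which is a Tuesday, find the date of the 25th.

Oct 1, 2006

The 25th occurrence is 24 intervals after the first: 24 × 18 = 432 days after Jul 26, 2005.
Jul has 31 days — 5 days to the end of Jul leaves 427.
From end of Jul to end of 2005 is 153 days (274 left).
Jan has 31 days (243 left).
Feb has 28 days (215 left).
Mar has 31 days (184 left).
Apr has 30 days (154 left).
May has 31 days (123 left).
Jun has 30 days (93 left).
Jul has 31 days (62 left).
Aug has 31 days (31 left).
Sep has 30 days (1 left).
1 day into Oct → Oct 1, 2006.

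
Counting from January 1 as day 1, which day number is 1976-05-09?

130

Days in months before May: 31 + 29 + 31 + 30 = 121.
Plus 9 days into May → day 130.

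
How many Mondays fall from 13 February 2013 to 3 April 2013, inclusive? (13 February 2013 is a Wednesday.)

13 February 2013 is a Wednesday; the first Monday on or after it is 18 February 2013 (5 days later).
From 18 February 2013 to 3 April 2013: 10 + 31 + 3 = 44 days (rest of February, March, April).
44 ÷ 7 = 6 full weeks with remainder 2, so 6 more Mondays after the first → 7.

7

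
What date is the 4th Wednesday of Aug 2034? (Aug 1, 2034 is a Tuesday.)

Aug 23, 2034

Aug 2034 begins on a Tuesday, so the first Wednesday is Aug 2 (1 day later).
The 4th Wednesday is 3 weeks later: 2 + 21 = 23.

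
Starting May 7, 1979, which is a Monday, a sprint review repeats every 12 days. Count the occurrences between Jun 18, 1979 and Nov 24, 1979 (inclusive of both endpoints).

13

Occurrences land 12·i days after May 7, 1979 for i = 0, 1, 2, …
Jun 18, 1979 is 42 days after the start; 42 ÷ 12 = 3 remainder 6; since the remainder is 6, round up to i = 4. First occurrence in the window: #5 on Jun 24, 1979 (4×12 = 48 days in).
Nov 24, 1979 is 201 days after the start; 201 ÷ 12 = 16 remainder 9. Last occurrence in the window: #17 on Nov 15, 1979.
Occurrences #5 through #17: 13 in total.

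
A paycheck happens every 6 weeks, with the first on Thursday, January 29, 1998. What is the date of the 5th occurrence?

July 16, 1998

The 5th occurrence is 4 intervals after the first: 4 × 42 = 168 days after January 29, 1998.
January has 31 days — 2 days to the end of January leaves 166.
February has 28 days (138 left).
March has 31 days (107 left).
April has 30 days (77 left).
May has 31 days (46 left).
June has 30 days (16 left).
16 days into July → July 16, 1998.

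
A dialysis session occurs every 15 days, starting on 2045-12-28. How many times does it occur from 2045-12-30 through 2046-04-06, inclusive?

Occurrences land 15·i days after 2045-12-28 for i = 0, 1, 2, …
2045-12-30 is 2 days after the start; 2 ÷ 15 = 0 remainder 2; since the remainder is 2, round up to i = 1. First occurrence in the window: #2 on 2046-01-12 (1×15 = 15 days in).
2046-04-06 is 99 days after the start; 99 ÷ 15 = 6 remainder 9. Last occurrence in the window: #7 on 2046-03-28.
Occurrences #2 through #7: 6 in total.

6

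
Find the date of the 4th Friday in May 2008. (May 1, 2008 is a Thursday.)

23 May 2008

May 2008 begins on a Thursday, so the first Friday is May 2 (1 day later).
The 4th Friday is 3 weeks later: 2 + 21 = 23.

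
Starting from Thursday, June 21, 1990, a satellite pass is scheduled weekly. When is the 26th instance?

December 13, 1990

The 26th occurrence is 25 intervals after the first: 25 × 7 = 175 days after June 21, 1990.
June has 30 days — 9 days to the end of June leaves 166.
July has 31 days (135 left).
August has 31 days (104 left).
September has 30 days (74 left).
October has 31 days (43 left).
November has 30 days (13 left).
13 days into December → December 13, 1990.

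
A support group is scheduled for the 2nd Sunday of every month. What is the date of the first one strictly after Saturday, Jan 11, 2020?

Jan 2020 starts on a Wednesday; its first Sunday is the 5th, so the 2nd Sunday is the 12th — Jan 12, 2020.
Jan 12, 2020 is after Jan 11, 2020, so that is the next one.

Jan 12, 2020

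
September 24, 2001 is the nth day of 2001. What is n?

Days in months before September: 31 + 28 + 31 + 30 + 31 + 30 + 31 + 31 = 243.
Plus 24 days into September → day 267.

267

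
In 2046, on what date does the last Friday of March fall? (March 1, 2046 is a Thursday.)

March 2046 begins on a Thursday, so the first Friday is March 2 (1 day later).
March 2046 has 31 days. Adding weeks: 2, 9, 16, 23, 30 — the last one ≤ 31 is the 30th.

March 30, 2046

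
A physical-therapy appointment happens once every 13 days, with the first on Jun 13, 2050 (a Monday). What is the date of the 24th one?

Apr 8, 2051

The 24th occurrence is 23 intervals after the first: 23 × 13 = 299 days after Jun 13, 2050.
Jun has 30 days — 17 days to the end of Jun leaves 282.
Jul has 31 days (251 left).
Aug has 31 days (220 left).
Sep has 30 days (190 left).
Oct has 31 days (159 left).
Nov has 30 days (129 left).
Dec has 31 days (98 left).
Jan has 31 days (67 left).
Feb has 28 days (39 left).
Mar has 31 days (8 left).
8 days into Apr → Apr 8, 2051.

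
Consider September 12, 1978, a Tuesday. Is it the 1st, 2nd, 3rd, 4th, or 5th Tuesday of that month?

Day 12 falls in week ⌈12/7⌉ of the month.
Days 1–7 hold the 1st Tuesday, 8–14 the 2nd, 15–21 the 3rd, 22–28 the 4th, 29–31 the 5th.
12 is in the range for the 2nd.

2nd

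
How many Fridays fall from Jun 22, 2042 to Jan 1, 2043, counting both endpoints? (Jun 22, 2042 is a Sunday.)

27

Jun 22, 2042 is a Sunday; the first Friday on or after it is Jun 27, 2042 (5 days later).
From Jun 27, 2042 to Jan 1, 2043: 3 + 31 + 31 + 30 + 31 + 30 + 31 + 1 = 188 days (rest of Jun, Jul, Aug, Sep, Oct, Nov, Dec, Jan).
188 ÷ 7 = 26 full weeks with remainder 6, so 26 more Fridays after the first → 27.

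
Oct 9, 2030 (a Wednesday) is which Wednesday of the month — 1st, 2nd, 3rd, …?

Day 9 falls in week ⌈9/7⌉ of the month.
Days 1–7 hold the 1st Wednesday, 8–14 the 2nd, 15–21 the 3rd, 22–28 the 4th, 29–31 the 5th.
9 is in the range for the 2nd.

2nd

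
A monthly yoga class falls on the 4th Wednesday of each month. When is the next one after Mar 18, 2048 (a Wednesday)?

Mar 25, 2048

Mar 2048 starts on a Sunday; its first Wednesday is the 4th, so the 4th Wednesday is the 25th — Mar 25, 2048.
Mar 25, 2048 is after Mar 18, 2048, so that is the next one.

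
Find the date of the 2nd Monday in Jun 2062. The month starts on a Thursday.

Jun 2062 begins on a Thursday, so the first Monday is Jun 5 (4 days later).
The 2nd Monday is 1 weeks later: 5 + 7 = 12.

Jun 12, 2062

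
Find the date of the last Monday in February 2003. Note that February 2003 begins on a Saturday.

February 2003 begins on a Saturday, so the first Monday is February 3 (2 days later).
February 2003 has 28 days. Adding weeks: 3, 10, 17, 24 — the last one ≤ 28 is the 24th.

February 24, 2003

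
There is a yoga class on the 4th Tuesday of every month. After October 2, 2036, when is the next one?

October 2036 starts on a Wednesday; its first Tuesday is the 7th, so the 4th Tuesday is the 28th — October 28, 2036.
October 28, 2036 is after October 2, 2036, so that is the next one.

October 28, 2036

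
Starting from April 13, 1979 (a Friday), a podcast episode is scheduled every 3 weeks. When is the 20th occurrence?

May 16, 1980

The 20th occurrence is 19 intervals after the first: 19 × 21 = 399 days after April 13, 1979.
April has 30 days — 17 days to the end of April leaves 382.
May has 31 days (351 left).
June has 30 days (321 left).
July has 31 days (290 left).
August has 31 days (259 left).
September has 30 days (229 left).
October has 31 days (198 left).
November has 30 days (168 left).
December has 31 days (137 left).
January has 31 days (106 left).
February has 29 days (77 left).
March has 31 days (46 left).
April has 30 days (16 left).
16 days into May → May 16, 1980.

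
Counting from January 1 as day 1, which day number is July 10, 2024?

192

Days in months before July: 31 + 29 + 31 + 30 + 31 + 30 = 182.
Plus 10 days into July → day 192.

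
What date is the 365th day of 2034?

2034-12-31

January has 31 days (365 − 31 = 334 remain).
February has 28 days (334 − 28 = 306 remain).
March has 31 days (306 − 31 = 275 remain).
April has 30 days (275 − 30 = 245 remain).
May has 31 days (245 − 31 = 214 remain).
June has 30 days (214 − 30 = 184 remain).
July has 31 days (184 − 31 = 153 remain).
August has 31 days (153 − 31 = 122 remain).
September has 30 days (122 − 30 = 92 remain).
October has 31 days (92 − 31 = 61 remain).
November has 30 days (61 − 30 = 31 remain).
31 into December → December 31.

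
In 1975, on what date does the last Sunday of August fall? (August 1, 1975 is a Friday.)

August 1975 begins on a Friday, so the first Sunday is August 3 (2 days later).
August 1975 has 31 days. Adding weeks: 3, 10, 17, 24, 31 — the last one ≤ 31 is the 31st.

1975-08-31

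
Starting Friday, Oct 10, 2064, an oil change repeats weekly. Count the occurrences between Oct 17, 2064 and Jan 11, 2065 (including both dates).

Occurrences land 7·i days after Oct 10, 2064 for i = 0, 1, 2, …
Oct 17, 2064 is 7 days after the start; 7 ÷ 7 = 1 remainder 0. First occurrence in the window: #2 on Oct 17, 2064 (1×7 = 7 days in).
Jan 11, 2065 is 93 days after the start; 93 ÷ 7 = 13 remainder 2. Last occurrence in the window: #14 on Jan 9, 2065.
Occurrences #2 through #14: 13 in total.

13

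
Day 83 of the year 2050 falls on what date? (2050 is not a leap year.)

Jan has 31 days (83 − 31 = 52 remain).
Feb has 28 days (52 − 28 = 24 remain).
24 into Mar → Mar 24.

Mar 24, 2050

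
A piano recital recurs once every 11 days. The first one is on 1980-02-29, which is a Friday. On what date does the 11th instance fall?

The 11th occurrence is 10 intervals after the first: 10 × 11 = 110 days after 1980-02-29.
February has 29 days — 0 days to the end of February leaves 110.
March has 31 days (79 left).
April has 30 days (49 left).
May has 31 days (18 left).
18 days into June → 1980-06-18.

1980-06-18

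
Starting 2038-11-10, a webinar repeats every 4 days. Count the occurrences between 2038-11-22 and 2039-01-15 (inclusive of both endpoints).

Occurrences land 4·i days after 2038-11-10 for i = 0, 1, 2, …
2038-11-22 is 12 days after the start; 12 ÷ 4 = 3 remainder 0. First occurrence in the window: #4 on 2038-11-22 (3×4 = 12 days in).
2039-01-15 is 66 days after the start; 66 ÷ 4 = 16 remainder 2. Last occurrence in the window: #17 on 2039-01-13.
Occurrences #4 through #17: 14 in total.

14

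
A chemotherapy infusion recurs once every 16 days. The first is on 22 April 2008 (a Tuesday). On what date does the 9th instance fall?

The 9th occurrence is 8 intervals after the first: 8 × 16 = 128 days after 22 April 2008.
April has 30 days — 8 days to the end of April leaves 120.
May has 31 days (89 left).
June has 30 days (59 left).
July has 31 days (28 left).
28 days into August → 28 August 2008.

28 August 2008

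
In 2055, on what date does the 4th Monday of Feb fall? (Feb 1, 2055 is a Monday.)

Feb 2055 begins on a Monday, so the first Monday is Feb 1.
The 4th Monday is 3 weeks later: 1 + 21 = 22.

Feb 22, 2055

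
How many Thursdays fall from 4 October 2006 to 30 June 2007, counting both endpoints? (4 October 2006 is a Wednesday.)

39

4 October 2006 is a Wednesday; the first Thursday on or after it is 5 October 2006 (1 day later).
From 5 October 2006 to 30 June 2007: 26 + 30 + 31 + 31 + 28 + 31 + 30 + 31 + 30 = 268 days (rest of October, November, December, January, February, March, April, May, June).
268 ÷ 7 = 38 full weeks with remainder 2, so 38 more Thursdays after the first → 39.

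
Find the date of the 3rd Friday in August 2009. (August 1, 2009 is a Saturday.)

August 2009 begins on a Saturday, so the first Friday is August 7 (6 days later).
The 3rd Friday is 2 weeks later: 7 + 14 = 21.

2009-08-21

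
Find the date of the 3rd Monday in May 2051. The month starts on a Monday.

May 15, 2051

May 2051 begins on a Monday, so the first Monday is May 1.
The 3rd Monday is 2 weeks later: 1 + 14 = 15.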